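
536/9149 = 536/9149 = 0.06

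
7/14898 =7/14898 = 0.00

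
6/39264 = 1/6544 = 0.00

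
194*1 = 194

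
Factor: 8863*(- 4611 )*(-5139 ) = 210017018727 = 3^3*29^1 * 53^1 * 571^1 * 8863^1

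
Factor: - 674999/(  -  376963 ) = 13^1 * 137^1 * 379^1*376963^(  -  1 ) 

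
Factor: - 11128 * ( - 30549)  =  2^3* 3^1 * 13^1*17^1* 107^1 * 599^1  =  339949272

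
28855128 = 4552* 6339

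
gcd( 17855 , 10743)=1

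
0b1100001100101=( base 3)22120022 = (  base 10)6245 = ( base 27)8f8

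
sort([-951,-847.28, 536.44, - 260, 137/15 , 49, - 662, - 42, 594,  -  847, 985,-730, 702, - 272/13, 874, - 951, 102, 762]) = [ - 951, - 951, - 847.28,-847,  -  730, - 662, -260, - 42, - 272/13,137/15, 49,102 , 536.44, 594 , 702,762, 874,985]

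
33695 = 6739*5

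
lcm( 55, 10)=110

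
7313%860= 433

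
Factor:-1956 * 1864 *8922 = -2^6*3^2*163^1 * 233^1* 1487^1 = - 32529469248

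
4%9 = 4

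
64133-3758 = 60375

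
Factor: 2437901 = 41^1 * 97^1  *  613^1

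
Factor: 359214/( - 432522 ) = -3^( - 1)*19^1*23^1* 137^1*24029^ ( - 1) = -59869/72087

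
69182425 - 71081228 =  - 1898803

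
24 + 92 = 116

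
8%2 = 0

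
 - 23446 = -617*38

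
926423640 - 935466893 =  - 9043253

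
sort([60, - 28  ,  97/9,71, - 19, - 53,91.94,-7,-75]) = [ - 75, - 53,-28, - 19, - 7, 97/9,60, 71,91.94] 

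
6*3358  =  20148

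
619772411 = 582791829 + 36980582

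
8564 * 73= 625172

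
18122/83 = 18122/83 = 218.34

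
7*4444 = 31108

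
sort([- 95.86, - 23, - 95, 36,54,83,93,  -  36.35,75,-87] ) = [- 95.86, - 95, - 87, - 36.35,-23,36, 54,75,83,93] 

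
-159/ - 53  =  3/1= 3.00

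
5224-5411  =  -187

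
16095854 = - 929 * ( - 17326)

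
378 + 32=410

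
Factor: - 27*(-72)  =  1944 = 2^3*3^5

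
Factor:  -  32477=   -  47^1*691^1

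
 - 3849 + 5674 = 1825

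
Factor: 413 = 7^1*59^1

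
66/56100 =1/850 = 0.00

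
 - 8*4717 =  - 37736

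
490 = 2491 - 2001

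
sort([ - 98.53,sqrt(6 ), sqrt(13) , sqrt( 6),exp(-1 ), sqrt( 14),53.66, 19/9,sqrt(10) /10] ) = [-98.53, sqrt(10 )/10,exp( -1),19/9,  sqrt(6), sqrt(6),sqrt( 13),sqrt(14),  53.66] 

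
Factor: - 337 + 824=487 = 487^1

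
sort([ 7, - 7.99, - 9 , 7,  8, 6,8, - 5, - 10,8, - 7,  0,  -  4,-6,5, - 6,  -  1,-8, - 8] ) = [-10, - 9,  -  8, - 8,-7.99,  -  7,  -  6, - 6, - 5,-4,-1,0, 5,6 , 7,7,8,8, 8]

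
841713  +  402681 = 1244394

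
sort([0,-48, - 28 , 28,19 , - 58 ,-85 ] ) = [ - 85,-58,-48,-28,0 , 19,28]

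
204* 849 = 173196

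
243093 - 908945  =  -665852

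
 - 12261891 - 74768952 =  - 87030843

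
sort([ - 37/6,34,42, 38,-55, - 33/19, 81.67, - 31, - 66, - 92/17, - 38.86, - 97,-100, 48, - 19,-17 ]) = [ - 100,- 97 , - 66, - 55, - 38.86 , - 31, - 19, - 17, - 37/6, -92/17, - 33/19,34, 38, 42 , 48, 81.67 ] 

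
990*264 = 261360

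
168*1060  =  178080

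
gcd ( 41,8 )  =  1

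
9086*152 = 1381072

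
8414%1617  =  329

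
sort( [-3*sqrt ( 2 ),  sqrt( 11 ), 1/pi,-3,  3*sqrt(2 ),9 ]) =[ - 3*sqrt(2), - 3,1/pi, sqrt ( 11 ), 3*sqrt( 2),9] 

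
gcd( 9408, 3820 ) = 4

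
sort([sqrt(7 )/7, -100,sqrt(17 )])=[ - 100, sqrt( 7)/7,sqrt(17)]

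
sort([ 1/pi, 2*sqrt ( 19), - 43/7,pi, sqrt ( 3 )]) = [ - 43/7, 1/pi, sqrt(3 ),pi,2*sqrt( 19)]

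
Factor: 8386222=2^1 * 13^1*41^1 * 7867^1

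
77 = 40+37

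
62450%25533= 11384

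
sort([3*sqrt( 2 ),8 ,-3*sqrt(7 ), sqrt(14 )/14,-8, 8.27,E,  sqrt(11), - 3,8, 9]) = [ -8,-3*sqrt(7 ),-3, sqrt( 14) /14,E,  sqrt( 11), 3*sqrt(2), 8 , 8 , 8.27,9 ]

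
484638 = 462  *1049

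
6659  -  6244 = 415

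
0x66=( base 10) 102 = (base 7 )204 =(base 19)57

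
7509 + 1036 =8545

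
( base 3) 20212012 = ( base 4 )1032020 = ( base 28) 6ag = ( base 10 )5000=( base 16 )1388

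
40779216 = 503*81072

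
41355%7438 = 4165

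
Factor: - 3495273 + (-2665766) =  -6161039^1 =- 6161039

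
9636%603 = 591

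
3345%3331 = 14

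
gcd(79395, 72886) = 1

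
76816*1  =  76816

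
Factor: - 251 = -251^1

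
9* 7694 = 69246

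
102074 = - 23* ( - 4438)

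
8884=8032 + 852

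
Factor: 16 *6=2^5*3^1 = 96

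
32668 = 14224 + 18444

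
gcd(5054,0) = 5054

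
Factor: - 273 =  - 3^1*7^1*13^1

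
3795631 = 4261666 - 466035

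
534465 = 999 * 535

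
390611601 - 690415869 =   -  299804268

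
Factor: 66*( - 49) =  - 2^1*3^1*7^2*11^1= -3234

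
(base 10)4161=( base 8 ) 10101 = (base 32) 421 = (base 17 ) E6D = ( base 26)641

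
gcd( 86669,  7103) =1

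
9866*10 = 98660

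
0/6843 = 0 = 0.00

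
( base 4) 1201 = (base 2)1100001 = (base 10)97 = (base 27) 3g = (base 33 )2V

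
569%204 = 161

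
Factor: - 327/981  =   - 3^( - 1)=- 1/3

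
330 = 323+7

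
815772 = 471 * 1732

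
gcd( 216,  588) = 12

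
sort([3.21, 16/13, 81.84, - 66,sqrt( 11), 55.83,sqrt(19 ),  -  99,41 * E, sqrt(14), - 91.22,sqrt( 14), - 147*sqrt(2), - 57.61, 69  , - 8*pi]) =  [ - 147 * sqrt( 2),-99,-91.22, - 66 , - 57.61, - 8*pi, 16/13,3.21, sqrt ( 11 ), sqrt( 14),sqrt( 14), sqrt (19),55.83,  69, 81.84,41*E] 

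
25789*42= 1083138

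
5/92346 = 5/92346 = 0.00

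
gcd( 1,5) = 1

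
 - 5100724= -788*6473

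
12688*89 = 1129232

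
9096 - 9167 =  - 71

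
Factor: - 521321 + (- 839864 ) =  - 5^1*7^1*38891^1 = - 1361185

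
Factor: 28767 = 3^1*43^1*223^1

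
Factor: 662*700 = 2^3*5^2*7^1*331^1 =463400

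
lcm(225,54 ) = 1350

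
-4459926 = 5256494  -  9716420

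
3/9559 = 3/9559 = 0.00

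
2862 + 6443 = 9305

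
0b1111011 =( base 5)443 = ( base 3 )11120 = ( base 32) 3R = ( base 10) 123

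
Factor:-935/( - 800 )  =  2^( - 5)*5^(-1)*11^1*17^1= 187/160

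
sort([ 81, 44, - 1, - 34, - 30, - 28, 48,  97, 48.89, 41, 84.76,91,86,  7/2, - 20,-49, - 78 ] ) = [ - 78, - 49, - 34, - 30, - 28, - 20, - 1,7/2, 41,  44,48, 48.89, 81, 84.76, 86, 91, 97] 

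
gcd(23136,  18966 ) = 6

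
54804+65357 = 120161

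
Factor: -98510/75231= - 2^1*3^( - 2)*5^1*13^(  -  1 )*643^(  -  1)*9851^1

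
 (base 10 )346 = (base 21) ga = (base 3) 110211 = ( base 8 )532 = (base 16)15a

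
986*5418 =5342148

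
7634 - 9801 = - 2167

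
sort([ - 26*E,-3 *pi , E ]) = [- 26*E, -3*pi , E ] 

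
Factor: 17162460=2^2*3^2 * 5^1 * 7^1 * 53^1 * 257^1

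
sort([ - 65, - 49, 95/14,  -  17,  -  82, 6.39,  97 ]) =[-82,-65, - 49, - 17,6.39, 95/14,97 ]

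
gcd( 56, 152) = 8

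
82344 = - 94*(-876 )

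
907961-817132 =90829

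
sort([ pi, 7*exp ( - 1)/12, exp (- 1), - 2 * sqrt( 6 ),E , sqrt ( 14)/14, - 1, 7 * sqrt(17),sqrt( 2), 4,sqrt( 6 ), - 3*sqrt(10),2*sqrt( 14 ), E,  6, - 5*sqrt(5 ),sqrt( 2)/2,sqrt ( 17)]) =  [ - 5* sqrt( 5), - 3*sqrt(10), - 2*sqrt (6 ),- 1,7*exp( - 1)/12,  sqrt( 14)/14, exp (  -  1),sqrt(2)/2, sqrt ( 2), sqrt(6), E, E,pi , 4, sqrt( 17),  6,  2*sqrt(14),7*sqrt(17)]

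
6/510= 1/85 = 0.01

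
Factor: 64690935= 3^1*5^1*4312729^1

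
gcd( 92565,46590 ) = 15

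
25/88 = 25/88 = 0.28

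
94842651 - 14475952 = 80366699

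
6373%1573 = 81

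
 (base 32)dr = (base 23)j6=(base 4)12323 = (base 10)443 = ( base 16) 1BB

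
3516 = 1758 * 2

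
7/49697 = 7/49697 = 0.00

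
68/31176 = 17/7794 = 0.00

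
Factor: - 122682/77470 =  - 483/305 = - 3^1*5^( - 1 ) *7^1 * 23^1* 61^( - 1)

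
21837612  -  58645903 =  - 36808291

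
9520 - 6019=3501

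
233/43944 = 233/43944   =  0.01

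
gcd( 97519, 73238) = 1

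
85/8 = 85/8 = 10.62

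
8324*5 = 41620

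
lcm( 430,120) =5160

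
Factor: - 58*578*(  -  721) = 2^2 *7^1*17^2*29^1*103^1 = 24170804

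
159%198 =159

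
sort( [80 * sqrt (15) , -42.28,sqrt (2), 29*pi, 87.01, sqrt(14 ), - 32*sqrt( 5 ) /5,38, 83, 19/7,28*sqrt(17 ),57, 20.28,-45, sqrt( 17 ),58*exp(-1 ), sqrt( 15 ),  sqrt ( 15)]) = [ - 45, - 42.28, - 32*sqrt(5)/5, sqrt(2), 19/7, sqrt ( 14), sqrt(15), sqrt( 15 ), sqrt(17 ), 20.28, 58*exp(  -  1 ),38, 57,  83,  87.01,29*pi, 28*sqrt(17 ),  80 *sqrt(15) ]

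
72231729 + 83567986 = 155799715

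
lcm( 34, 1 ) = 34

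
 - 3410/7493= - 1+4083/7493 = - 0.46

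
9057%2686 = 999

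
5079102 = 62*81921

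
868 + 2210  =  3078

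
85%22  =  19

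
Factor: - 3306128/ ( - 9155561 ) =2^4*7^2*29^( - 1 ) *59^(-1) * 4217^1*5351^ ( - 1)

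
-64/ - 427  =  64/427 = 0.15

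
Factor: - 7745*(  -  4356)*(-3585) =  -  120947933700 = - 2^2*3^3 * 5^2*11^2*239^1*1549^1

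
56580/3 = 18860 = 18860.00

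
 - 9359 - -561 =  - 8798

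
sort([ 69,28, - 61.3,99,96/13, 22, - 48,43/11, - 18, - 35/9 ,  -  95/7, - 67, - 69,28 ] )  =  [ - 69, - 67, - 61.3, - 48, - 18, - 95/7, - 35/9,43/11,96/13, 22,28,28,69, 99] 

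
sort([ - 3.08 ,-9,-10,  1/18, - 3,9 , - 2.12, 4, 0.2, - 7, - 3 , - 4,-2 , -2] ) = [ - 10 ,  -  9, - 7, - 4, - 3.08, -3, - 3,-2.12, - 2, -2,1/18, 0.2,4 , 9]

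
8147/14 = 8147/14 = 581.93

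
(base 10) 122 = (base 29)46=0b1111010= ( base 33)3n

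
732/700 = 183/175 = 1.05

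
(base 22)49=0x61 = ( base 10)97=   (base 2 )1100001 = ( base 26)3J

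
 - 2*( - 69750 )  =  139500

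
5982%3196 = 2786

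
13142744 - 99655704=  -  86512960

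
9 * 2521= 22689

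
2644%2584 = 60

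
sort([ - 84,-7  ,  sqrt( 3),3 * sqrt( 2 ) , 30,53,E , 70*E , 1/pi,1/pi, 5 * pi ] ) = [ - 84, - 7, 1/pi,  1/pi, sqrt( 3),E,3*sqrt( 2 ),5 *pi, 30 , 53,70*E ]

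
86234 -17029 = 69205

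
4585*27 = 123795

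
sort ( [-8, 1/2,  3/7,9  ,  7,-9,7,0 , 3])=[  -  9, -8,0,3/7,1/2, 3, 7, 7, 9]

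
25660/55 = 466 +6/11 = 466.55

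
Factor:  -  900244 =-2^2*225061^1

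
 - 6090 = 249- 6339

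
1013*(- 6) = -6078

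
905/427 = 905/427 = 2.12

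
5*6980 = 34900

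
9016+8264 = 17280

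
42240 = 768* 55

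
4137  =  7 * 591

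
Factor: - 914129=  - 227^1 * 4027^1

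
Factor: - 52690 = - 2^1* 5^1*11^1*479^1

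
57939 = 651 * 89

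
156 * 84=13104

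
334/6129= 334/6129 = 0.05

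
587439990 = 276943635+310496355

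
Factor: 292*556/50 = 2^3 * 5^( - 2)*73^1*139^1 = 81176/25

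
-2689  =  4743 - 7432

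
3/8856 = 1/2952 = 0.00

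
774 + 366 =1140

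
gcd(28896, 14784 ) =672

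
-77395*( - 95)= 7352525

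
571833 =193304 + 378529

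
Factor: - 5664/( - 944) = 6 = 2^1  *3^1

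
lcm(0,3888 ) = 0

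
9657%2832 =1161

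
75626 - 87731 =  - 12105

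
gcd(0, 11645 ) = 11645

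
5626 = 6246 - 620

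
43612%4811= 313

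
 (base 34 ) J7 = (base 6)3005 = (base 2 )1010001101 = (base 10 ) 653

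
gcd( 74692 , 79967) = 1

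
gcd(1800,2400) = 600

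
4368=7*624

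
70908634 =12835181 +58073453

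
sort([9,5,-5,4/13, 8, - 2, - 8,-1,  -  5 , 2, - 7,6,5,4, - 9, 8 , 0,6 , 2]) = [ - 9, - 8  , - 7, - 5, - 5, - 2 , - 1,0,4/13 , 2,  2,4, 5,5, 6, 6,8,8, 9]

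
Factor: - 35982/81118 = -3^2*1999^1*40559^( - 1) =- 17991/40559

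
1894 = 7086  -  5192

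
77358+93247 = 170605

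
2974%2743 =231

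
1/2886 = 1/2886 = 0.00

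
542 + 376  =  918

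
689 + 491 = 1180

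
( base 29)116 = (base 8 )1554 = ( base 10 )876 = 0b1101101100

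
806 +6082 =6888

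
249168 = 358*696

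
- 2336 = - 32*73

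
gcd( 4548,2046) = 6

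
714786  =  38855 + 675931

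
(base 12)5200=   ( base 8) 21340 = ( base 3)110020200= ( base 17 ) 1DF3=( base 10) 8928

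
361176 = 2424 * 149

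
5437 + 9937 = 15374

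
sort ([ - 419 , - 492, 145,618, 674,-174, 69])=[-492, - 419, - 174, 69, 145, 618, 674] 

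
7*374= 2618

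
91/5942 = 91/5942=0.02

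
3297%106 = 11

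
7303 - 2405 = 4898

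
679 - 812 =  - 133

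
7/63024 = 7/63024 = 0.00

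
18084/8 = 2260+ 1/2 = 2260.50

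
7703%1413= 638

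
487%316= 171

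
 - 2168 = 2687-4855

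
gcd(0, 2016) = 2016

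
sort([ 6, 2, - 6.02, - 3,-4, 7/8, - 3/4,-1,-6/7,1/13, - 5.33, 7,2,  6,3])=[ - 6.02,-5.33, - 4,-3, - 1, - 6/7,  -  3/4, 1/13,7/8, 2,2,  3,6,6 , 7 ]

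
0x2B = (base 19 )25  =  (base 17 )29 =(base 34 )19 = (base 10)43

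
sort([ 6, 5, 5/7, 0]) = [ 0, 5/7, 5,6 ] 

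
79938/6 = 13323 = 13323.00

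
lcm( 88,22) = 88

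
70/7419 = 70/7419 = 0.01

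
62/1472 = 31/736 = 0.04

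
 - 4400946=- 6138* 717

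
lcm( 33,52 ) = 1716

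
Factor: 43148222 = 2^1*13^1*1659547^1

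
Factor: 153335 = 5^1*7^1*13^1*337^1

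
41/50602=41/50602 = 0.00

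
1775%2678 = 1775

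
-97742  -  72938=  - 170680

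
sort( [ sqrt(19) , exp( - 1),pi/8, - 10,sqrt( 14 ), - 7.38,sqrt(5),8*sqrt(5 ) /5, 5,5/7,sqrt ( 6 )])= [ - 10, - 7.38, exp( - 1 ),pi/8,  5/7,sqrt (5 ) , sqrt(6 ), 8*sqrt(5)/5,sqrt(14 ), sqrt(19),5 ]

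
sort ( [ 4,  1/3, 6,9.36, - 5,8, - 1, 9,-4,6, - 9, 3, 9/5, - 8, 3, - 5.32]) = [-9,-8,  -  5.32, - 5, - 4, - 1,1/3,9/5, 3,  3  ,  4, 6,6, 8,9, 9.36 ] 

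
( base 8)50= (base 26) 1e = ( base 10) 40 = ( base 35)15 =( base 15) 2A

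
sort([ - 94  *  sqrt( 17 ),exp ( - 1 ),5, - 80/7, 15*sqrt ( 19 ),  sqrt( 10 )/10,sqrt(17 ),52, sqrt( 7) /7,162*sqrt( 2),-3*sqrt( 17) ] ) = [ - 94 * sqrt( 17 ) ,-3 * sqrt(17 ),-80/7, sqrt( 10 ) /10,exp( - 1 ),sqrt(7)/7,sqrt( 17 ),5 , 52,15 *sqrt(19),162 *sqrt ( 2)] 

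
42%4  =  2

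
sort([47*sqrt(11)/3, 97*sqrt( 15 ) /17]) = [97*sqrt( 15 ) /17,47*sqrt(11)/3] 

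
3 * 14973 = 44919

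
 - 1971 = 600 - 2571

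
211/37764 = 211/37764= 0.01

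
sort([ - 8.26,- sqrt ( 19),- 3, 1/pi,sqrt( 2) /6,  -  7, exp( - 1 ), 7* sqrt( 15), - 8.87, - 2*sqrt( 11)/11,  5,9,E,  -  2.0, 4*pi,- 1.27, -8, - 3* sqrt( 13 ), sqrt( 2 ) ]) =[ -3*sqrt( 13), - 8.87,-8.26, - 8,- 7, - sqrt (19), - 3, - 2.0, - 1.27, - 2*  sqrt(11 ) /11, sqrt(2)/6,1/pi , exp(-1 ),  sqrt (2), E, 5,9,  4*pi , 7* sqrt(15)]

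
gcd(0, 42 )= 42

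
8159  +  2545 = 10704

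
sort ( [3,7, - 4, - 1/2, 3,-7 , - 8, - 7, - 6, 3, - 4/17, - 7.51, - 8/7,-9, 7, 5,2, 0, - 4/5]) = [ - 9, - 8, - 7.51, - 7,-7,-6, - 4, - 8/7, - 4/5, - 1/2, - 4/17, 0, 2, 3, 3,3, 5,7, 7]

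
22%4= 2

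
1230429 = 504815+725614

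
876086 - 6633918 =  - 5757832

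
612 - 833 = -221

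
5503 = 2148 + 3355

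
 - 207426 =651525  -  858951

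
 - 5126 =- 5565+439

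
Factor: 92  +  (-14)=78= 2^1* 3^1*13^1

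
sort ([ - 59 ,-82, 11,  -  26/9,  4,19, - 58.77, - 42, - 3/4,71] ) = [  -  82,- 59, - 58.77, - 42, - 26/9,  -  3/4, 4, 11,  19 , 71] 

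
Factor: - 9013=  - 9013^1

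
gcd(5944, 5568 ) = 8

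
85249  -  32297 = 52952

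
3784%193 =117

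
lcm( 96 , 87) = 2784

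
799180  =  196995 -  - 602185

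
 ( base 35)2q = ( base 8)140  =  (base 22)48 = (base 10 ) 96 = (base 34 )2s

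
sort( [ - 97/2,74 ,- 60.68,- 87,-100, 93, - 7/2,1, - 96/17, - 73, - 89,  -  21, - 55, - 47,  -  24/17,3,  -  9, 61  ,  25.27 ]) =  [-100, - 89,  -  87, - 73,-60.68 ,-55,- 97/2, - 47, - 21, - 9,-96/17, - 7/2,  -  24/17,  1,3, 25.27, 61, 74,93]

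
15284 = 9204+6080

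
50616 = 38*1332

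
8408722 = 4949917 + 3458805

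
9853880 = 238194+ 9615686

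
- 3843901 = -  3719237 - 124664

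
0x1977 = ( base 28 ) 88n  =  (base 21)eg9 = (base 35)5b9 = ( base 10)6519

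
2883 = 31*93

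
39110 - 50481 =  - 11371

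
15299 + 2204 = 17503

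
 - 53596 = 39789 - 93385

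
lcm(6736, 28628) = 114512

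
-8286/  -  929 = 8 + 854/929  =  8.92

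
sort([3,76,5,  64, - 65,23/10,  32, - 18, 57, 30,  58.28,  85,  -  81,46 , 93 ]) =[ - 81, - 65, - 18,  23/10,  3, 5 , 30, 32,46, 57,58.28,64, 76, 85,  93 ] 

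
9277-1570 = 7707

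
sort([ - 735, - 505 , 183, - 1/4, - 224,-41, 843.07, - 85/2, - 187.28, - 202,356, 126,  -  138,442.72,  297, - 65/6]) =[  -  735 , - 505, - 224,-202, - 187.28, - 138, - 85/2, - 41, - 65/6, - 1/4,126,183, 297,356,442.72, 843.07]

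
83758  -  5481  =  78277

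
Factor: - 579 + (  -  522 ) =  - 3^1 * 367^1=- 1101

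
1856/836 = 2 + 46/209  =  2.22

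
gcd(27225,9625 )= 275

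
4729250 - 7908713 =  - 3179463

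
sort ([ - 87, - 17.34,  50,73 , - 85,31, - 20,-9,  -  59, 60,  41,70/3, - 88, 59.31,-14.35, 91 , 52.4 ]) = [ - 88, - 87, - 85, - 59, - 20, - 17.34, - 14.35, - 9, 70/3,31, 41, 50, 52.4,59.31,60,73, 91] 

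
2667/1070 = 2667/1070 = 2.49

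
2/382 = 1/191= 0.01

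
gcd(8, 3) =1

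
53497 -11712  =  41785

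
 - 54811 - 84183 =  - 138994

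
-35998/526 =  - 17999/263=- 68.44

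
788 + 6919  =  7707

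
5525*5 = 27625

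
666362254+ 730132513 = 1396494767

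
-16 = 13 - 29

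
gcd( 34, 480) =2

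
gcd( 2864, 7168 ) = 16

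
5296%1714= 154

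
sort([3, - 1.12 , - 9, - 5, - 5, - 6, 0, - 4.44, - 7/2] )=[ - 9,-6, - 5, - 5, - 4.44, - 7/2,  -  1.12 , 0,3]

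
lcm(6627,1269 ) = 59643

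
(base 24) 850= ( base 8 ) 11170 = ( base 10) 4728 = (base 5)122403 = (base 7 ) 16533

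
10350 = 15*690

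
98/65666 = 49/32833 = 0.00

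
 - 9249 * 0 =0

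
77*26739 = 2058903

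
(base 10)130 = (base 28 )4I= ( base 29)4e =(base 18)74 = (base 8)202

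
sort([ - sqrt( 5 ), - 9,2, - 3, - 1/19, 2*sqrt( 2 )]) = [ - 9, - 3, - sqrt(5), - 1/19, 2, 2*sqrt( 2 ) ] 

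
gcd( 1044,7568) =4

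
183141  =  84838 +98303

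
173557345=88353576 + 85203769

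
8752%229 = 50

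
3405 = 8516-5111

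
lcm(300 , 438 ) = 21900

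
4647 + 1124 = 5771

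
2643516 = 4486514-1842998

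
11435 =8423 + 3012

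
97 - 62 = 35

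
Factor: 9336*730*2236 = 2^6 * 3^1 *5^1 *13^1*43^1*73^1 *389^1=15238966080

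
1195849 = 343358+852491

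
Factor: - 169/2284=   -2^( - 2)*13^2 * 571^( - 1) 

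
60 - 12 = 48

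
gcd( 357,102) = 51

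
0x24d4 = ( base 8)22324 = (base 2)10010011010100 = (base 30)AE8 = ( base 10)9428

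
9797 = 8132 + 1665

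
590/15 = 39+1/3 = 39.33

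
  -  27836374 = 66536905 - 94373279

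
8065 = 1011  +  7054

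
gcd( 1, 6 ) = 1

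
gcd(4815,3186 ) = 9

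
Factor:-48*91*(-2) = 2^5*3^1*7^1* 13^1=8736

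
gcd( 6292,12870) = 286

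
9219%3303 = 2613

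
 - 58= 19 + -77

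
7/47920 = 7/47920 =0.00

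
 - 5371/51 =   -  5371/51 =- 105.31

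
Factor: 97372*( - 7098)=-2^3*3^1*7^1 * 11^1*13^2*2213^1  =  - 691146456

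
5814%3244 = 2570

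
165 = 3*55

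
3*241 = 723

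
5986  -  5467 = 519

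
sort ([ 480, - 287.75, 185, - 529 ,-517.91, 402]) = [ - 529, - 517.91,  -  287.75, 185,  402, 480 ] 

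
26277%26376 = 26277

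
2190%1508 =682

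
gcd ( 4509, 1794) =3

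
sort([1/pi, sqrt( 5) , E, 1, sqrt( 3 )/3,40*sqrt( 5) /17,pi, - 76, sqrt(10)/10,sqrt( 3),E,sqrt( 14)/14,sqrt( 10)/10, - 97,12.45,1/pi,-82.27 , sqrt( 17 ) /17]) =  [ - 97, - 82.27, - 76,sqrt( 17)/17, sqrt( 14 ) /14, sqrt( 10) /10,sqrt( 10) /10,1/pi, 1/pi,sqrt( 3 )/3, 1,sqrt(3),  sqrt( 5),E,E,pi,40* sqrt(5) /17, 12.45]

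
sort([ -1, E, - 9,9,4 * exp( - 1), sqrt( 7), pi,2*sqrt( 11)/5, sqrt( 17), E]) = [ - 9 ,  -  1,2*sqrt(11) /5, 4*exp( - 1),sqrt( 7), E,E, pi, sqrt( 17 ), 9]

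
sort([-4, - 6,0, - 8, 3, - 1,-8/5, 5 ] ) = [ - 8, - 6,  -  4, - 8/5, - 1, 0, 3,5 ] 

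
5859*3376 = 19779984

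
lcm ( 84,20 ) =420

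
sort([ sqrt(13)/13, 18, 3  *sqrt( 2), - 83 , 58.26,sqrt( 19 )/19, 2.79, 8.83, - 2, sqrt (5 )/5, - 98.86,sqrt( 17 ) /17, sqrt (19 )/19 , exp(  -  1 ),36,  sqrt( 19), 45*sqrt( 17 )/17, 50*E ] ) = [-98.86, - 83, - 2, sqrt(19)/19, sqrt ( 19 )/19, sqrt( 17)/17,  sqrt (13 )/13, exp( - 1 ), sqrt( 5 )/5 , 2.79,3*sqrt(2 ),sqrt(19),8.83, 45*sqrt ( 17 ) /17, 18, 36,58.26, 50*E ] 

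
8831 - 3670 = 5161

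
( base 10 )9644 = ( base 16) 25AC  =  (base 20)1424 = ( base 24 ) ghk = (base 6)112352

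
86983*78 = 6784674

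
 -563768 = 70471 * ( - 8)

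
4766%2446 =2320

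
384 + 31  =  415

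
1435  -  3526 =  - 2091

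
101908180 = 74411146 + 27497034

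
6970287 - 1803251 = 5167036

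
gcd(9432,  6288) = 3144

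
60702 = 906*67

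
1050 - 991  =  59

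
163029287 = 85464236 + 77565051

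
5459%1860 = 1739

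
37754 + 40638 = 78392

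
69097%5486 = 3265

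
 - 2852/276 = - 11+2/3 = - 10.33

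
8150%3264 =1622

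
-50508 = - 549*92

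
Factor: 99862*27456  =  2^7*3^1 * 7^2*11^1 * 13^1*1019^1 = 2741811072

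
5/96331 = 5/96331= 0.00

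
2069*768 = 1588992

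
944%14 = 6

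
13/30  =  13/30=0.43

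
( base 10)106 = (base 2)1101010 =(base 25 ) 46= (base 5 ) 411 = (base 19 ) 5b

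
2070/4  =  517 + 1/2 = 517.50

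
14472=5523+8949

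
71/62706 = 71/62706 = 0.00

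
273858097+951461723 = 1225319820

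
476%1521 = 476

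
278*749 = 208222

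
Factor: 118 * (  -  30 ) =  - 3540= - 2^2* 3^1 * 5^1*59^1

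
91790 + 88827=180617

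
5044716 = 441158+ 4603558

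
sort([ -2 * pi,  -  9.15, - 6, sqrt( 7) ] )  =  [ - 9.15  , - 2*pi, - 6,  sqrt( 7 )]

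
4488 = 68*66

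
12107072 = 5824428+6282644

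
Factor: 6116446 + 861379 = 6977825 =5^2*43^1*6491^1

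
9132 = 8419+713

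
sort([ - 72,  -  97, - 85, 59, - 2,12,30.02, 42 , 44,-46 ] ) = [ - 97,-85,-72,-46, - 2,12 , 30.02, 42, 44,  59]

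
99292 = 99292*1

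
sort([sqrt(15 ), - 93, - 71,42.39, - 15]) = [ - 93, - 71,-15,sqrt(15),42.39]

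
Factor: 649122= 2^1*3^1*108187^1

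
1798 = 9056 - 7258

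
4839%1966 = 907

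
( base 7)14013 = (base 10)3783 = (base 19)A92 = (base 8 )7307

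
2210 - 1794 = 416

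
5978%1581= 1235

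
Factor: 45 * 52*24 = 56160 = 2^5*3^3*5^1 *13^1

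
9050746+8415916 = 17466662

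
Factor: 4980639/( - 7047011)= - 3^1 * 41^1*40493^1*7047011^( - 1) 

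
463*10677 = 4943451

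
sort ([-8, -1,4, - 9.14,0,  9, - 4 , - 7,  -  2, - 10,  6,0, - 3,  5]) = [  -  10, - 9.14, - 8 , - 7, - 4, - 3, - 2, - 1,0,0,4,5, 6,  9] 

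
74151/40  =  1853 + 31/40 = 1853.78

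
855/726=1 + 43/242 = 1.18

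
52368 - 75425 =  - 23057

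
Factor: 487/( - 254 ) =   -  2^( - 1 ) * 127^( - 1) * 487^1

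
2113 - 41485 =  - 39372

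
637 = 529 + 108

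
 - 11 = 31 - 42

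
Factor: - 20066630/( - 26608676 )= 10033315/13304338 = 2^( - 1)*5^1*17^1 * 41^1*499^(  -  1) * 2879^1*13331^( - 1 ) 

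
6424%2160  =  2104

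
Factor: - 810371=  - 31^1*26141^1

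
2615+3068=5683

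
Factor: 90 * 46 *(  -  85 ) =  - 351900= - 2^2 * 3^2*5^2*17^1*23^1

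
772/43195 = 772/43195 = 0.02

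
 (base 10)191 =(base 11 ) 164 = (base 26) 79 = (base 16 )bf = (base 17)b4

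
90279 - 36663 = 53616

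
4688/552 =586/69 = 8.49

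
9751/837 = 11 + 544/837=   11.65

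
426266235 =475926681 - 49660446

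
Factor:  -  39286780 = -2^2 * 5^1 *13^1*53^1*2851^1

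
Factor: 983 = 983^1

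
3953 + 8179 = 12132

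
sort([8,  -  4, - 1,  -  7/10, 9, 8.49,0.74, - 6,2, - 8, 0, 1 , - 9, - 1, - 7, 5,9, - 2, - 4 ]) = [ - 9, - 8, - 7, - 6, - 4, - 4,- 2, - 1,  -  1, - 7/10, 0,  0.74, 1,2, 5, 8, 8.49, 9,9]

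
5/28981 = 5/28981 = 0.00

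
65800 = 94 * 700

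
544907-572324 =  -  27417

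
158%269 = 158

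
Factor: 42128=2^4*2633^1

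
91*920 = 83720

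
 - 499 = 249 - 748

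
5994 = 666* 9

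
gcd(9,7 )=1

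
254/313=254/313 = 0.81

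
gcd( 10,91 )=1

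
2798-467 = 2331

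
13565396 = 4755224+8810172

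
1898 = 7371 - 5473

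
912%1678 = 912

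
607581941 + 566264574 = 1173846515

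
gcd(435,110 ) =5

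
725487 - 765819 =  - 40332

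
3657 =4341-684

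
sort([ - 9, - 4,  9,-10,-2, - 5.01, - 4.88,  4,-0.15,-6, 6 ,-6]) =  [  -  10,-9 , - 6, - 6,-5.01, - 4.88, - 4,-2,-0.15 , 4, 6,  9 ] 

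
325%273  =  52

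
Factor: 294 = 2^1*3^1*7^2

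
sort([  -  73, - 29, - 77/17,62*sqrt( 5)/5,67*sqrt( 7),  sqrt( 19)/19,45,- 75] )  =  [ - 75, - 73, - 29,-77/17 , sqrt( 19)/19 , 62* sqrt( 5 )/5  ,  45, 67*sqrt ( 7) ]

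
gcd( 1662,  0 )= 1662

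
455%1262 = 455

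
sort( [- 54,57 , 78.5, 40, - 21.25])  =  [ - 54,  -  21.25, 40,57, 78.5]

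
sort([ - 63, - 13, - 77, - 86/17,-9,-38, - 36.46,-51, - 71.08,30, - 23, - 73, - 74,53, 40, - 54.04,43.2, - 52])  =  [ - 77, - 74, - 73 , - 71.08, - 63, - 54.04, - 52, - 51, - 38,-36.46, - 23, - 13, - 9, - 86/17,30,  40,43.2, 53]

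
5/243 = 5/243 = 0.02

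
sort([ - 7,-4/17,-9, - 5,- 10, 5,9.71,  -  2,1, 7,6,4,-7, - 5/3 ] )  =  [ - 10, - 9, - 7,-7, - 5, - 2, - 5/3, - 4/17, 1, 4, 5,6,7, 9.71 ] 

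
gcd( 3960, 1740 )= 60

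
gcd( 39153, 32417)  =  421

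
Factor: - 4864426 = -2^1* 7^4*1013^1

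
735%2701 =735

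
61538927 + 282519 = 61821446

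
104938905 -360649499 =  - 255710594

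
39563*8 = 316504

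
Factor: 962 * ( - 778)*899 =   -  2^2*13^1*29^1*31^1* 37^1*389^1 = -672843964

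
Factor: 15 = 3^1*5^1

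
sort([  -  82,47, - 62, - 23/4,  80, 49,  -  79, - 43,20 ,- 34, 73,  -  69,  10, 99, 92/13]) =[ - 82, - 79, - 69,-62, - 43, -34,-23/4 , 92/13,10,20,47,49,73,80,  99]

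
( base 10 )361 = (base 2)101101001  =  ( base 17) 144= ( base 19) 100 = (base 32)B9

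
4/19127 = 4/19127 = 0.00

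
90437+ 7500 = 97937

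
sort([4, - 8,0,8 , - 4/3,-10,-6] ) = [- 10,-8, -6, - 4/3,0,4,8]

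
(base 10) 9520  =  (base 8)22460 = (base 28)C40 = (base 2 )10010100110000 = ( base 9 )14047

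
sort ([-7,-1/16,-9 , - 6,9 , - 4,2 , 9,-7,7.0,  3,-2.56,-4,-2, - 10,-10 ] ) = [-10,-10, - 9, - 7, - 7,-6,-4,-4,- 2.56, - 2, - 1/16,2, 3, 7.0, 9, 9] 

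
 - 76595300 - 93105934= - 169701234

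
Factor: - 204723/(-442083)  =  3^1 * 23^1*149^( -1)= 69/149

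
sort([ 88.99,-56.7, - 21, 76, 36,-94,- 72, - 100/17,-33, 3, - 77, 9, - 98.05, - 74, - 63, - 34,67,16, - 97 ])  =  [ - 98.05, - 97, - 94,-77, - 74, - 72, - 63,  -  56.7,-34 ,-33 , - 21 ,  -  100/17,  3, 9,16, 36,67,76,  88.99] 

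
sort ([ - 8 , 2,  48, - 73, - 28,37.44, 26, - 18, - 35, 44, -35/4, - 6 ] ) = [ - 73, - 35, - 28,-18, - 35/4, - 8,-6, 2, 26, 37.44, 44, 48 ] 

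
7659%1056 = 267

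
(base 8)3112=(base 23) 310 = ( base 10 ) 1610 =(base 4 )121022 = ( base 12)b22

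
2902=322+2580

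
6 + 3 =9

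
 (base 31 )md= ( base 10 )695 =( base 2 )1010110111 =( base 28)on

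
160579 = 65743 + 94836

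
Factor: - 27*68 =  - 1836 =- 2^2*3^3*17^1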